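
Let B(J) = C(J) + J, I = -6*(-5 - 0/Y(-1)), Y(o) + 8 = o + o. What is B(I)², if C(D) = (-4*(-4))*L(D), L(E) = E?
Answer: 260100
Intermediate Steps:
Y(o) = -8 + 2*o (Y(o) = -8 + (o + o) = -8 + 2*o)
C(D) = 16*D (C(D) = (-4*(-4))*D = 16*D)
I = 30 (I = -6*(-5 - 0/(-8 + 2*(-1))) = -6*(-5 - 0/(-8 - 2)) = -6*(-5 - 0/(-10)) = -6*(-5 - 0*(-1)/10) = -6*(-5 - 1*0) = -6*(-5 + 0) = -6*(-5) = 30)
B(J) = 17*J (B(J) = 16*J + J = 17*J)
B(I)² = (17*30)² = 510² = 260100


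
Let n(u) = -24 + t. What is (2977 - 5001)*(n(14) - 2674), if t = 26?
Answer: 5408128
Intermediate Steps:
n(u) = 2 (n(u) = -24 + 26 = 2)
(2977 - 5001)*(n(14) - 2674) = (2977 - 5001)*(2 - 2674) = -2024*(-2672) = 5408128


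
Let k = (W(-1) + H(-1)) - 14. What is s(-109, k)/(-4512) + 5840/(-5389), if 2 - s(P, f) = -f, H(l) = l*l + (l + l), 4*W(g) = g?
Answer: -105114703/97260672 ≈ -1.0808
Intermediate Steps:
W(g) = g/4
H(l) = l² + 2*l
k = -61/4 (k = ((¼)*(-1) - (2 - 1)) - 14 = (-¼ - 1*1) - 14 = (-¼ - 1) - 14 = -5/4 - 14 = -61/4 ≈ -15.250)
s(P, f) = 2 + f (s(P, f) = 2 - (-1)*f = 2 + f)
s(-109, k)/(-4512) + 5840/(-5389) = (2 - 61/4)/(-4512) + 5840/(-5389) = -53/4*(-1/4512) + 5840*(-1/5389) = 53/18048 - 5840/5389 = -105114703/97260672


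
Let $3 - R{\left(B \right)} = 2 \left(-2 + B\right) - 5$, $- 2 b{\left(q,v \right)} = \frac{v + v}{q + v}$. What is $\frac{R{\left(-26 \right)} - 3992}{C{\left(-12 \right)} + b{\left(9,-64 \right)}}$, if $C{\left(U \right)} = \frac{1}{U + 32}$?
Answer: $\frac{172832}{49} \approx 3527.2$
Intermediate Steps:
$b{\left(q,v \right)} = - \frac{v}{q + v}$ ($b{\left(q,v \right)} = - \frac{\left(v + v\right) \frac{1}{q + v}}{2} = - \frac{2 v \frac{1}{q + v}}{2} = - \frac{v}{q + v}$)
$C{\left(U \right)} = \frac{1}{32 + U}$
$R{\left(B \right)} = 12 - 2 B$ ($R{\left(B \right)} = 3 - \left(2 \left(-2 + B\right) - 5\right) = 3 - \left(\left(-4 + 2 B\right) - 5\right) = 3 - \left(-9 + 2 B\right) = 12 - 2 B$)
$\frac{R{\left(-26 \right)} - 3992}{C{\left(-12 \right)} + b{\left(9,-64 \right)}} = \frac{\left(12 - -52\right) - 3992}{\frac{1}{32 - 12} - - \frac{64}{9 - 64}} = \frac{\left(12 + 52\right) - 3992}{\frac{1}{20} - - \frac{64}{-55}} = \frac{64 - 3992}{\frac{1}{20} - \left(-64\right) \left(- \frac{1}{55}\right)} = - \frac{3928}{\frac{1}{20} - \frac{64}{55}} = - \frac{3928}{- \frac{49}{44}} = \left(-3928\right) \left(- \frac{44}{49}\right) = \frac{172832}{49}$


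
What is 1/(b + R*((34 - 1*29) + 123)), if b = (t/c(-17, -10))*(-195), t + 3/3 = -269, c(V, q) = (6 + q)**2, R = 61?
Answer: 8/88789 ≈ 9.0101e-5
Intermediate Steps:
t = -270 (t = -1 - 269 = -270)
b = 26325/8 (b = -270/(6 - 10)**2*(-195) = -270/((-4)**2)*(-195) = -270/16*(-195) = -270*1/16*(-195) = -135/8*(-195) = 26325/8 ≈ 3290.6)
1/(b + R*((34 - 1*29) + 123)) = 1/(26325/8 + 61*((34 - 1*29) + 123)) = 1/(26325/8 + 61*((34 - 29) + 123)) = 1/(26325/8 + 61*(5 + 123)) = 1/(26325/8 + 61*128) = 1/(26325/8 + 7808) = 1/(88789/8) = 8/88789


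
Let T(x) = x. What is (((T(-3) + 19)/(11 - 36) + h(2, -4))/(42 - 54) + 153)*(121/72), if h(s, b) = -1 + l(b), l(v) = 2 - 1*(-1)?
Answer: 2774893/10800 ≈ 256.93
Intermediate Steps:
l(v) = 3 (l(v) = 2 + 1 = 3)
h(s, b) = 2 (h(s, b) = -1 + 3 = 2)
(((T(-3) + 19)/(11 - 36) + h(2, -4))/(42 - 54) + 153)*(121/72) = (((-3 + 19)/(11 - 36) + 2)/(42 - 54) + 153)*(121/72) = ((16/(-25) + 2)/(-12) + 153)*(121*(1/72)) = ((16*(-1/25) + 2)*(-1/12) + 153)*(121/72) = ((-16/25 + 2)*(-1/12) + 153)*(121/72) = ((34/25)*(-1/12) + 153)*(121/72) = (-17/150 + 153)*(121/72) = (22933/150)*(121/72) = 2774893/10800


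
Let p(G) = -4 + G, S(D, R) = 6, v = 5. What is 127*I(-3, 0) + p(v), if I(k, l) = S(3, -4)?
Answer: 763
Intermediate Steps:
I(k, l) = 6
127*I(-3, 0) + p(v) = 127*6 + (-4 + 5) = 762 + 1 = 763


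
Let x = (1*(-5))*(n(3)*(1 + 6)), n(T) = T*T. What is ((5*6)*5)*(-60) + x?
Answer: -9315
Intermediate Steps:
n(T) = T²
x = -315 (x = (1*(-5))*(3²*(1 + 6)) = -45*7 = -5*63 = -315)
((5*6)*5)*(-60) + x = ((5*6)*5)*(-60) - 315 = (30*5)*(-60) - 315 = 150*(-60) - 315 = -9000 - 315 = -9315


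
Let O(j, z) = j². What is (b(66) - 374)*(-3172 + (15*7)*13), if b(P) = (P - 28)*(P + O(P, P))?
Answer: -302965234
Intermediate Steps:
b(P) = (-28 + P)*(P + P²) (b(P) = (P - 28)*(P + P²) = (-28 + P)*(P + P²))
(b(66) - 374)*(-3172 + (15*7)*13) = (66*(-28 + 66² - 27*66) - 374)*(-3172 + (15*7)*13) = (66*(-28 + 4356 - 1782) - 374)*(-3172 + 105*13) = (66*2546 - 374)*(-3172 + 1365) = (168036 - 374)*(-1807) = 167662*(-1807) = -302965234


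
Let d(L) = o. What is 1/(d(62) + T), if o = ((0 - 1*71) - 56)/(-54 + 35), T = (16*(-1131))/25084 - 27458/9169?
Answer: 1092477181/3242623667 ≈ 0.33691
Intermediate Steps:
T = -213669674/57498799 (T = -18096*1/25084 - 27458*1/9169 = -4524/6271 - 27458/9169 = -213669674/57498799 ≈ -3.7161)
o = 127/19 (o = ((0 - 71) - 56)/(-19) = (-71 - 56)*(-1/19) = -127*(-1/19) = 127/19 ≈ 6.6842)
d(L) = 127/19
1/(d(62) + T) = 1/(127/19 - 213669674/57498799) = 1/(3242623667/1092477181) = 1092477181/3242623667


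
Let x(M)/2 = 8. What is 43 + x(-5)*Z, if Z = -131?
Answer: -2053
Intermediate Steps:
x(M) = 16 (x(M) = 2*8 = 16)
43 + x(-5)*Z = 43 + 16*(-131) = 43 - 2096 = -2053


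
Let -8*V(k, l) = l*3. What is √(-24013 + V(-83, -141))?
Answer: I*√383362/4 ≈ 154.79*I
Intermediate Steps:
V(k, l) = -3*l/8 (V(k, l) = -l*3/8 = -3*l/8)
√(-24013 + V(-83, -141)) = √(-24013 - 3/8*(-141)) = √(-24013 + 423/8) = √(-191681/8) = I*√383362/4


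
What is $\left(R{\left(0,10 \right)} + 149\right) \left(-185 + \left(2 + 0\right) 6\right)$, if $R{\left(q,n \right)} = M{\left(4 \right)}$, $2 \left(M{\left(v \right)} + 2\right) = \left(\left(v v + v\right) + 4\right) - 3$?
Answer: $- \frac{54495}{2} \approx -27248.0$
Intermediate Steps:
$M{\left(v \right)} = - \frac{3}{2} + \frac{v}{2} + \frac{v^{2}}{2}$ ($M{\left(v \right)} = -2 + \frac{\left(\left(v v + v\right) + 4\right) - 3}{2} = -2 + \frac{\left(\left(v^{2} + v\right) + 4\right) - 3}{2} = -2 + \frac{\left(\left(v + v^{2}\right) + 4\right) - 3}{2} = -2 + \frac{\left(4 + v + v^{2}\right) - 3}{2} = -2 + \frac{1 + v + v^{2}}{2} = -2 + \left(\frac{1}{2} + \frac{v}{2} + \frac{v^{2}}{2}\right) = - \frac{3}{2} + \frac{v}{2} + \frac{v^{2}}{2}$)
$R{\left(q,n \right)} = \frac{17}{2}$ ($R{\left(q,n \right)} = - \frac{3}{2} + \frac{1}{2} \cdot 4 + \frac{4^{2}}{2} = - \frac{3}{2} + 2 + \frac{1}{2} \cdot 16 = - \frac{3}{2} + 2 + 8 = \frac{17}{2}$)
$\left(R{\left(0,10 \right)} + 149\right) \left(-185 + \left(2 + 0\right) 6\right) = \left(\frac{17}{2} + 149\right) \left(-185 + \left(2 + 0\right) 6\right) = \frac{315 \left(-185 + 2 \cdot 6\right)}{2} = \frac{315 \left(-185 + 12\right)}{2} = \frac{315}{2} \left(-173\right) = - \frac{54495}{2}$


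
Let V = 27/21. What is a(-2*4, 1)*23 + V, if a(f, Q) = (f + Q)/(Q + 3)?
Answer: -1091/28 ≈ -38.964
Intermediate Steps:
a(f, Q) = (Q + f)/(3 + Q)
V = 9/7 (V = 27*(1/21) = 9/7 ≈ 1.2857)
a(-2*4, 1)*23 + V = ((1 - 2*4)/(3 + 1))*23 + 9/7 = ((1 - 8)/4)*23 + 9/7 = ((¼)*(-7))*23 + 9/7 = -7/4*23 + 9/7 = -161/4 + 9/7 = -1091/28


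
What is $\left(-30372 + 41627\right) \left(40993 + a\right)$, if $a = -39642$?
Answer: $15205505$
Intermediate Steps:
$\left(-30372 + 41627\right) \left(40993 + a\right) = \left(-30372 + 41627\right) \left(40993 - 39642\right) = 11255 \cdot 1351 = 15205505$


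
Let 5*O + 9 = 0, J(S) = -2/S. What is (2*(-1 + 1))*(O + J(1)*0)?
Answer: 0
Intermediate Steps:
O = -9/5 (O = -9/5 + (⅕)*0 = -9/5 + 0 = -9/5 ≈ -1.8000)
(2*(-1 + 1))*(O + J(1)*0) = (2*(-1 + 1))*(-9/5 - 2/1*0) = (2*0)*(-9/5 - 2*1*0) = 0*(-9/5 - 2*0) = 0*(-9/5 + 0) = 0*(-9/5) = 0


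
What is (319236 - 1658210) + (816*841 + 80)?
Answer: -652638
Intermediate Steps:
(319236 - 1658210) + (816*841 + 80) = -1338974 + (686256 + 80) = -1338974 + 686336 = -652638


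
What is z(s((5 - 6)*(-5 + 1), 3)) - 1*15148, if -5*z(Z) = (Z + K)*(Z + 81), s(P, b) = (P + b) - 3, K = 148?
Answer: -17732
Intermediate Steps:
s(P, b) = -3 + P + b
z(Z) = -(81 + Z)*(148 + Z)/5 (z(Z) = -(Z + 148)*(Z + 81)/5 = -(148 + Z)*(81 + Z)/5 = -(81 + Z)*(148 + Z)/5)
z(s((5 - 6)*(-5 + 1), 3)) - 1*15148 = (-11988/5 - 229*(-3 + (5 - 6)*(-5 + 1) + 3)/5 - (-3 + (5 - 6)*(-5 + 1) + 3)²/5) - 1*15148 = (-11988/5 - 229*(-3 - 1*(-4) + 3)/5 - (-3 - 1*(-4) + 3)²/5) - 15148 = (-11988/5 - 229*(-3 + 4 + 3)/5 - (-3 + 4 + 3)²/5) - 15148 = (-11988/5 - 229/5*4 - ⅕*4²) - 15148 = (-11988/5 - 916/5 - ⅕*16) - 15148 = (-11988/5 - 916/5 - 16/5) - 15148 = -2584 - 15148 = -17732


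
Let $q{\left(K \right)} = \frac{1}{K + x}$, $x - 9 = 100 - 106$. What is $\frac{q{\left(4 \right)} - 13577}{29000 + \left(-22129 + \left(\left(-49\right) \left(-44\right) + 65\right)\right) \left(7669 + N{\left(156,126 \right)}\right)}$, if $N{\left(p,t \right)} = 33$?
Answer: $\frac{47519}{536558456} \approx 8.8563 \cdot 10^{-5}$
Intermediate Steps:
$x = 3$ ($x = 9 + \left(100 - 106\right) = 9 - 6 = 3$)
$q{\left(K \right)} = \frac{1}{3 + K}$ ($q{\left(K \right)} = \frac{1}{K + 3} = \frac{1}{3 + K}$)
$\frac{q{\left(4 \right)} - 13577}{29000 + \left(-22129 + \left(\left(-49\right) \left(-44\right) + 65\right)\right) \left(7669 + N{\left(156,126 \right)}\right)} = \frac{\frac{1}{3 + 4} - 13577}{29000 + \left(-22129 + \left(\left(-49\right) \left(-44\right) + 65\right)\right) \left(7669 + 33\right)} = \frac{\frac{1}{7} - 13577}{29000 + \left(-22129 + \left(2156 + 65\right)\right) 7702} = \frac{\frac{1}{7} - 13577}{29000 + \left(-22129 + 2221\right) 7702} = - \frac{95038}{7 \left(29000 - 153331416\right)} = - \frac{95038}{7 \left(-153302416\right)} = \left(- \frac{95038}{7}\right) \left(- \frac{1}{153302416}\right) = \frac{47519}{536558456}$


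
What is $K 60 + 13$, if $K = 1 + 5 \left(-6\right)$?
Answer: $-1727$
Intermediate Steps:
$K = -29$ ($K = 1 - 30 = -29$)
$K 60 + 13 = \left(-29\right) 60 + 13 = -1740 + 13 = -1727$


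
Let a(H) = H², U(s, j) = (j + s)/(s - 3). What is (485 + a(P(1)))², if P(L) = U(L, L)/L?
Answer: 236196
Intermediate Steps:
U(s, j) = (j + s)/(-3 + s)
P(L) = 2/(-3 + L) (P(L) = ((L + L)/(-3 + L))/L = ((2*L)/(-3 + L))/L = (2*L/(-3 + L))/L = 2/(-3 + L))
(485 + a(P(1)))² = (485 + (2/(-3 + 1))²)² = (485 + (2/(-2))²)² = (485 + (2*(-½))²)² = (485 + (-1)²)² = (485 + 1)² = 486² = 236196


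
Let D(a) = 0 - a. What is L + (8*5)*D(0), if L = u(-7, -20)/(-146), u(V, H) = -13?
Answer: 13/146 ≈ 0.089041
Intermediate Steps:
D(a) = -a
L = 13/146 (L = -13/(-146) = -13*(-1/146) = 13/146 ≈ 0.089041)
L + (8*5)*D(0) = 13/146 + (8*5)*(-1*0) = 13/146 + 40*0 = 13/146 + 0 = 13/146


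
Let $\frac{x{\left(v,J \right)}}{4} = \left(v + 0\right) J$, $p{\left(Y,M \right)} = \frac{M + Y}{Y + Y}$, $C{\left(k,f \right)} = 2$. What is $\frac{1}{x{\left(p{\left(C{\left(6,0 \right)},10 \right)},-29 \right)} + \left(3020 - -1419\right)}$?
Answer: $\frac{1}{4091} \approx 0.00024444$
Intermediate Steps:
$p{\left(Y,M \right)} = \frac{M + Y}{2 Y}$
$x{\left(v,J \right)} = 4 J v$ ($x{\left(v,J \right)} = 4 \left(v + 0\right) J = 4 v J = 4 J v$)
$\frac{1}{x{\left(p{\left(C{\left(6,0 \right)},10 \right)},-29 \right)} + \left(3020 - -1419\right)} = \frac{1}{4 \left(-29\right) \frac{10 + 2}{2 \cdot 2} + \left(3020 - -1419\right)} = \frac{1}{4 \left(-29\right) \frac{1}{2} \cdot \frac{1}{2} \cdot 12 + \left(3020 + 1419\right)} = \frac{1}{4 \left(-29\right) 3 + 4439} = \frac{1}{-348 + 4439} = \frac{1}{4091}$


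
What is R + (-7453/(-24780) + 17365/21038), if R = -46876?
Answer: -12218443047863/260660820 ≈ -46875.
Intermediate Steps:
R + (-7453/(-24780) + 17365/21038) = -46876 + (-7453/(-24780) + 17365/21038) = -46876 + (-7453*(-1/24780) + 17365*(1/21038)) = -46876 + (7453/24780 + 17365/21038) = -46876 + 293550457/260660820 = -12218443047863/260660820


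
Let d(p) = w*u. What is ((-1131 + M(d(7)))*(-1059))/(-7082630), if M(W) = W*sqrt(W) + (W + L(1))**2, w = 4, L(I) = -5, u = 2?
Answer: -594099/3541315 + 8472*sqrt(2)/3541315 ≈ -0.16438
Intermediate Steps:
d(p) = 8 (d(p) = 4*2 = 8)
M(W) = W**(3/2) + (-5 + W)**2 (M(W) = W*sqrt(W) + (W - 5)**2 = W**(3/2) + (-5 + W)**2)
((-1131 + M(d(7)))*(-1059))/(-7082630) = ((-1131 + (8**(3/2) + (-5 + 8)**2))*(-1059))/(-7082630) = ((-1131 + (16*sqrt(2) + 3**2))*(-1059))*(-1/7082630) = ((-1131 + (16*sqrt(2) + 9))*(-1059))*(-1/7082630) = ((-1131 + (9 + 16*sqrt(2)))*(-1059))*(-1/7082630) = ((-1122 + 16*sqrt(2))*(-1059))*(-1/7082630) = (1188198 - 16944*sqrt(2))*(-1/7082630) = -594099/3541315 + 8472*sqrt(2)/3541315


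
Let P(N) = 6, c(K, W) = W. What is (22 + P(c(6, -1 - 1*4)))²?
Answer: 784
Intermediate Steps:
(22 + P(c(6, -1 - 1*4)))² = (22 + 6)² = 28² = 784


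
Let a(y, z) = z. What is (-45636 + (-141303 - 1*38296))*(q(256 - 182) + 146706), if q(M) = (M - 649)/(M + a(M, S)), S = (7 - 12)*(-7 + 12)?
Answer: -1618993459465/49 ≈ -3.3041e+10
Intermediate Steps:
S = -25 (S = -5*5 = -25)
q(M) = (-649 + M)/(-25 + M) (q(M) = (M - 649)/(M - 25) = (-649 + M)/(-25 + M))
(-45636 + (-141303 - 1*38296))*(q(256 - 182) + 146706) = (-45636 + (-141303 - 1*38296))*((-649 + (256 - 182))/(-25 + (256 - 182)) + 146706) = (-45636 + (-141303 - 38296))*((-649 + 74)/(-25 + 74) + 146706) = (-45636 - 179599)*(-575/49 + 146706) = -225235*((1/49)*(-575) + 146706) = -225235*(-575/49 + 146706) = -225235*7188019/49 = -1618993459465/49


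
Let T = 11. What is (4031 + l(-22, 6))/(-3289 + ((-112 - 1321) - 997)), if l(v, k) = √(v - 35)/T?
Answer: -4031/5719 - I*√57/62909 ≈ -0.70484 - 0.00012001*I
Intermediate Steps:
l(v, k) = √(-35 + v)/11 (l(v, k) = √(v - 35)/11 = √(-35 + v)*(1/11) = √(-35 + v)/11)
(4031 + l(-22, 6))/(-3289 + ((-112 - 1321) - 997)) = (4031 + √(-35 - 22)/11)/(-3289 + ((-112 - 1321) - 997)) = (4031 + √(-57)/11)/(-3289 + (-1433 - 997)) = (4031 + (I*√57)/11)/(-3289 - 2430) = (4031 + I*√57/11)/(-5719) = (4031 + I*√57/11)*(-1/5719) = -4031/5719 - I*√57/62909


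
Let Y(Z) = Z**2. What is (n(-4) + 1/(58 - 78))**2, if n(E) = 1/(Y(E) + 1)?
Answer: 9/115600 ≈ 7.7855e-5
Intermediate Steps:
n(E) = 1/(1 + E**2) (n(E) = 1/(E**2 + 1) = 1/(1 + E**2))
(n(-4) + 1/(58 - 78))**2 = (1/(1 + (-4)**2) + 1/(58 - 78))**2 = (1/(1 + 16) + 1/(-20))**2 = (1/17 - 1/20)**2 = (3/340)**2 = 9/115600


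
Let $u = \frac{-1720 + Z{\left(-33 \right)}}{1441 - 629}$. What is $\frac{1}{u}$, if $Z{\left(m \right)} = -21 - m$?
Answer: $- \frac{29}{61} \approx -0.47541$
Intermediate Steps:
$u = - \frac{61}{29}$ ($u = \frac{-1720 - -12}{1441 - 629} = \frac{-1720 + \left(-21 + 33\right)}{812} = \left(-1720 + 12\right) \frac{1}{812} = \left(-1708\right) \frac{1}{812} = - \frac{61}{29} \approx -2.1034$)
$\frac{1}{u} = \frac{1}{- \frac{61}{29}} = - \frac{29}{61}$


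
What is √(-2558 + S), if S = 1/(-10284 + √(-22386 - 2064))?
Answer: √(-28625271058255131792 - 528925530*I*√978)/105785106 ≈ 1.4613e-8 - 50.577*I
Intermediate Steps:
S = 1/(-10284 + 5*I*√978) (S = 1/(-10284 + √(-24450)) = 1/(-10284 + 5*I*√978) ≈ -9.7216e-5 - 1.478e-6*I)
√(-2558 + S) = √(-2558 + (-1714/17630851 - 5*I*√978/105785106)) = √(-45099718572/17630851 - 5*I*√978/105785106)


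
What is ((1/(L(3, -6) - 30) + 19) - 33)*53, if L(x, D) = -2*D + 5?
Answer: -9699/13 ≈ -746.08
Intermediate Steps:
L(x, D) = 5 - 2*D
((1/(L(3, -6) - 30) + 19) - 33)*53 = ((1/((5 - 2*(-6)) - 30) + 19) - 33)*53 = ((1/((5 + 12) - 30) + 19) - 33)*53 = ((1/(17 - 30) + 19) - 33)*53 = ((1/(-13) + 19) - 33)*53 = ((-1/13 + 19) - 33)*53 = (246/13 - 33)*53 = -183/13*53 = -9699/13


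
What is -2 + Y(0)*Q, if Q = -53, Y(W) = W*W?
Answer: -2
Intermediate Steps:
Y(W) = W²
-2 + Y(0)*Q = -2 + 0²*(-53) = -2 + 0*(-53) = -2 + 0 = -2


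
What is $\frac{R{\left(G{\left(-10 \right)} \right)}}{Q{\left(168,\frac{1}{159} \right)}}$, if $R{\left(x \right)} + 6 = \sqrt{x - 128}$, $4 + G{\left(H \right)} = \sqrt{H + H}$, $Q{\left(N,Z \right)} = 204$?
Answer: $- \frac{1}{34} + \frac{\sqrt{-132 + 2 i \sqrt{5}}}{204} \approx -0.028458 + 0.056327 i$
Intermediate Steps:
$G{\left(H \right)} = -4 + \sqrt{2} \sqrt{H}$ ($G{\left(H \right)} = -4 + \sqrt{H + H} = -4 + \sqrt{2 H} = -4 + \sqrt{2} \sqrt{H}$)
$R{\left(x \right)} = -6 + \sqrt{-128 + x}$ ($R{\left(x \right)} = -6 + \sqrt{x - 128} = -6 + \sqrt{-128 + x}$)
$\frac{R{\left(G{\left(-10 \right)} \right)}}{Q{\left(168,\frac{1}{159} \right)}} = \frac{-6 + \sqrt{-128 - \left(4 - \sqrt{2} \sqrt{-10}\right)}}{204} = \left(-6 + \sqrt{-128 - \left(4 - \sqrt{2} i \sqrt{10}\right)}\right) \frac{1}{204} = \left(-6 + \sqrt{-128 - \left(4 - 2 i \sqrt{5}\right)}\right) \frac{1}{204} = \left(-6 + \sqrt{-132 + 2 i \sqrt{5}}\right) \frac{1}{204} = - \frac{1}{34} + \frac{\sqrt{-132 + 2 i \sqrt{5}}}{204}$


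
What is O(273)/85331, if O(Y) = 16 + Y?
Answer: 289/85331 ≈ 0.0033868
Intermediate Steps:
O(273)/85331 = (16 + 273)/85331 = 289*(1/85331) = 289/85331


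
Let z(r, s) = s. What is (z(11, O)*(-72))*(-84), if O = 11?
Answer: 66528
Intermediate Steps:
(z(11, O)*(-72))*(-84) = (11*(-72))*(-84) = -792*(-84) = 66528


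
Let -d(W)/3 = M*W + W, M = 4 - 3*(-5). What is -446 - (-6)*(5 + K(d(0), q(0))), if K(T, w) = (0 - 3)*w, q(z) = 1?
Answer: -434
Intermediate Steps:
M = 19 (M = 4 + 15 = 19)
d(W) = -60*W (d(W) = -3*(19*W + W) = -60*W)
K(T, w) = -3*w
-446 - (-6)*(5 + K(d(0), q(0))) = -446 - (-6)*(5 - 3*1) = -446 - (-6)*(5 - 3) = -446 - (-6)*2 = -446 - 1*(-12) = -446 + 12 = -434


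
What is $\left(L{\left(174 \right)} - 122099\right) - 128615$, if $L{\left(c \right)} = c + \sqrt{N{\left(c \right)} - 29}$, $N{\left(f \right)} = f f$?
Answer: $-250540 + \sqrt{30247} \approx -2.5037 \cdot 10^{5}$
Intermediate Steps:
$N{\left(f \right)} = f^{2}$
$L{\left(c \right)} = c + \sqrt{-29 + c^{2}}$ ($L{\left(c \right)} = c + \sqrt{c^{2} - 29} = c + \sqrt{-29 + c^{2}}$)
$\left(L{\left(174 \right)} - 122099\right) - 128615 = \left(\left(174 + \sqrt{-29 + 174^{2}}\right) - 122099\right) - 128615 = \left(\left(174 + \sqrt{-29 + 30276}\right) - 122099\right) - 128615 = \left(\left(174 + \sqrt{30247}\right) - 122099\right) - 128615 = \left(-121925 + \sqrt{30247}\right) - 128615 = -250540 + \sqrt{30247}$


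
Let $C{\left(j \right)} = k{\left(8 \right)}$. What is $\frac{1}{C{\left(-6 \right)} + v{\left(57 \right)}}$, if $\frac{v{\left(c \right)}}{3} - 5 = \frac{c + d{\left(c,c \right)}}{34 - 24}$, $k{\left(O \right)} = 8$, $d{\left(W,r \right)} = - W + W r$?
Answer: $\frac{10}{9977} \approx 0.0010023$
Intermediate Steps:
$C{\left(j \right)} = 8$
$v{\left(c \right)} = 15 + \frac{3 c}{10} + \frac{3 c \left(-1 + c\right)}{10}$ ($v{\left(c \right)} = 15 + 3 \frac{c + c \left(-1 + c\right)}{34 - 24} = 15 + 3 \frac{c + c \left(-1 + c\right)}{10} = 15 + 3 \left(c + c \left(-1 + c\right)\right) \frac{1}{10} = 15 + 3 \left(\frac{c}{10} + \frac{c \left(-1 + c\right)}{10}\right) = 15 + \left(\frac{3 c}{10} + \frac{3 c \left(-1 + c\right)}{10}\right) = 15 + \frac{3 c}{10} + \frac{3 c \left(-1 + c\right)}{10}$)
$\frac{1}{C{\left(-6 \right)} + v{\left(57 \right)}} = \frac{1}{8 + \left(15 + \frac{3 \cdot 57^{2}}{10}\right)} = \frac{1}{8 + \left(15 + \frac{3}{10} \cdot 3249\right)} = \frac{1}{8 + \left(15 + \frac{9747}{10}\right)} = \frac{1}{8 + \frac{9897}{10}} = \frac{1}{\frac{9977}{10}} = \frac{10}{9977}$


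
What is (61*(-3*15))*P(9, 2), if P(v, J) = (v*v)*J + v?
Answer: -469395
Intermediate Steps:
P(v, J) = v + J*v**2 (P(v, J) = v**2*J + v = J*v**2 + v = v + J*v**2)
(61*(-3*15))*P(9, 2) = (61*(-3*15))*(9*(1 + 2*9)) = (61*(-45))*(9*(1 + 18)) = -24705*19 = -2745*171 = -469395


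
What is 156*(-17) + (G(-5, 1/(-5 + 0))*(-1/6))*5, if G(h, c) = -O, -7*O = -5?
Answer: -111359/42 ≈ -2651.4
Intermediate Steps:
O = 5/7 (O = -⅐*(-5) = 5/7 ≈ 0.71429)
G(h, c) = -5/7 (G(h, c) = -1*5/7 = -5/7)
156*(-17) + (G(-5, 1/(-5 + 0))*(-1/6))*5 = 156*(-17) - (-5)/(7*6)*5 = -2652 - (-5)/(7*6)*5 = -2652 - 5/7*(-⅙)*5 = -2652 + (5/42)*5 = -2652 + 25/42 = -111359/42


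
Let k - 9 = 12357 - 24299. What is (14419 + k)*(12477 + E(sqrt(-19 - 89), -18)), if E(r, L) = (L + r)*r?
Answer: 30749334 - 268488*I*sqrt(3) ≈ 3.0749e+7 - 4.6504e+5*I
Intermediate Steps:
E(r, L) = r*(L + r)
k = -11933 (k = 9 + (12357 - 24299) = 9 - 11942 = -11933)
(14419 + k)*(12477 + E(sqrt(-19 - 89), -18)) = (14419 - 11933)*(12477 + sqrt(-19 - 89)*(-18 + sqrt(-19 - 89))) = 2486*(12477 + sqrt(-108)*(-18 + sqrt(-108))) = 2486*(12477 + (6*I*sqrt(3))*(-18 + 6*I*sqrt(3))) = 2486*(12477 + 6*I*sqrt(3)*(-18 + 6*I*sqrt(3))) = 31017822 + 14916*I*sqrt(3)*(-18 + 6*I*sqrt(3))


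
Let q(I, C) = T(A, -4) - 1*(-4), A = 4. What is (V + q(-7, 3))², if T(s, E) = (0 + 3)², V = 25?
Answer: 1444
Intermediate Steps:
T(s, E) = 9 (T(s, E) = 3² = 9)
q(I, C) = 13 (q(I, C) = 9 - 1*(-4) = 9 + 4 = 13)
(V + q(-7, 3))² = (25 + 13)² = 38² = 1444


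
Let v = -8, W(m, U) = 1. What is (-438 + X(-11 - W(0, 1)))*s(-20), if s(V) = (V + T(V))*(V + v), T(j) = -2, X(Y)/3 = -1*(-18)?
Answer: -236544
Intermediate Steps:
X(Y) = 54 (X(Y) = 3*(-1*(-18)) = 3*18 = 54)
s(V) = (-8 + V)*(-2 + V) (s(V) = (V - 2)*(V - 8) = (-2 + V)*(-8 + V) = (-8 + V)*(-2 + V))
(-438 + X(-11 - W(0, 1)))*s(-20) = (-438 + 54)*(16 + (-20)² - 10*(-20)) = -384*(16 + 400 + 200) = -384*616 = -236544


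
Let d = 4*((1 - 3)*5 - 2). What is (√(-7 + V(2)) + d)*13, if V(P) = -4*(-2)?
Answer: -611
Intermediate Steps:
V(P) = 8
d = -48 (d = 4*(-2*5 - 2) = 4*(-10 - 2) = 4*(-12) = -48)
(√(-7 + V(2)) + d)*13 = (√(-7 + 8) - 48)*13 = (√1 - 48)*13 = (1 - 48)*13 = -47*13 = -611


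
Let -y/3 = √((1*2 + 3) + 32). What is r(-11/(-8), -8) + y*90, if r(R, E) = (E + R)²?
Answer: 2809/64 - 270*√37 ≈ -1598.5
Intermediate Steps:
y = -3*√37 (y = -3*√((1*2 + 3) + 32) = -3*√((2 + 3) + 32) = -3*√(5 + 32) = -3*√37 ≈ -18.248)
r(-11/(-8), -8) + y*90 = (-8 - 11/(-8))² - 3*√37*90 = (-8 - 11*(-⅛))² - 270*√37 = (-8 + 11/8)² - 270*√37 = (-53/8)² - 270*√37 = 2809/64 - 270*√37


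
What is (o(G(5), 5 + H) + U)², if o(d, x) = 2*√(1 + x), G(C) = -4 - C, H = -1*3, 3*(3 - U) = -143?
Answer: 23212/9 + 608*√3/3 ≈ 2930.1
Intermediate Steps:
U = 152/3 (U = 3 - ⅓*(-143) = 3 + 143/3 = 152/3 ≈ 50.667)
H = -3
(o(G(5), 5 + H) + U)² = (2*√(1 + (5 - 3)) + 152/3)² = (2*√(1 + 2) + 152/3)² = (2*√3 + 152/3)² = (152/3 + 2*√3)²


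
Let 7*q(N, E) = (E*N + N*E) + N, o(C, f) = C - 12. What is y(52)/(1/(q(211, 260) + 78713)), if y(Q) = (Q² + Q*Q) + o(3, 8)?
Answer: 3568317878/7 ≈ 5.0976e+8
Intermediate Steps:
o(C, f) = -12 + C
q(N, E) = N/7 + 2*E*N/7 (q(N, E) = ((E*N + N*E) + N)/7 = ((E*N + E*N) + N)/7 = (2*E*N + N)/7 = (N + 2*E*N)/7 = N/7 + 2*E*N/7)
y(Q) = -9 + 2*Q² (y(Q) = (Q² + Q*Q) + (-12 + 3) = (Q² + Q²) - 9 = 2*Q² - 9 = -9 + 2*Q²)
y(52)/(1/(q(211, 260) + 78713)) = (-9 + 2*52²)/(1/((⅐)*211*(1 + 2*260) + 78713)) = (-9 + 2*2704)/(1/((⅐)*211*(1 + 520) + 78713)) = (-9 + 5408)/(1/((⅐)*211*521 + 78713)) = 5399/(1/(109931/7 + 78713)) = 5399/(1/(660922/7)) = 5399/(7/660922) = 5399*(660922/7) = 3568317878/7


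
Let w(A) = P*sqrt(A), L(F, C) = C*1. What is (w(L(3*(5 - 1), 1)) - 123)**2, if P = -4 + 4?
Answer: 15129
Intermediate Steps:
P = 0
L(F, C) = C
w(A) = 0 (w(A) = 0*sqrt(A) = 0)
(w(L(3*(5 - 1), 1)) - 123)**2 = (0 - 123)**2 = (-123)**2 = 15129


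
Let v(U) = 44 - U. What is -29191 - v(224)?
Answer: -29011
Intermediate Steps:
-29191 - v(224) = -29191 - (44 - 1*224) = -29191 - (44 - 224) = -29191 - 1*(-180) = -29191 + 180 = -29011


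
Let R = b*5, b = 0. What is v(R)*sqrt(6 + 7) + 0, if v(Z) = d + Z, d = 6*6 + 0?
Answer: 36*sqrt(13) ≈ 129.80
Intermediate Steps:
d = 36 (d = 36 + 0 = 36)
R = 0 (R = 0*5 = 0)
v(Z) = 36 + Z
v(R)*sqrt(6 + 7) + 0 = (36 + 0)*sqrt(6 + 7) + 0 = 36*sqrt(13) + 0 = 36*sqrt(13)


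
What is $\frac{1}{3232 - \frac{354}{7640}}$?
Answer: $\frac{3820}{12346063} \approx 0.00030941$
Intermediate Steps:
$\frac{1}{3232 - \frac{354}{7640}} = \frac{1}{3232 - \frac{177}{3820}} = \frac{1}{\frac{12346063}{3820}} = \frac{3820}{12346063}$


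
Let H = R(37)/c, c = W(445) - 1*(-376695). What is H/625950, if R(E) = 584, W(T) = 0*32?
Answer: 292/117896117625 ≈ 2.4768e-9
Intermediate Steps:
W(T) = 0
c = 376695 (c = 0 - 1*(-376695) = 0 + 376695 = 376695)
H = 584/376695 ≈ 0.0015503
H/625950 = (584/376695)/625950 = (584/376695)*(1/625950) = 292/117896117625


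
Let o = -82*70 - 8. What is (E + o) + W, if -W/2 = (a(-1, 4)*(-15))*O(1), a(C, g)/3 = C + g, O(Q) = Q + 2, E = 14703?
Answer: 9765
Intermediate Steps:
O(Q) = 2 + Q
a(C, g) = 3*C + 3*g (a(C, g) = 3*(C + g) = 3*C + 3*g)
o = -5748 (o = -5740 - 8 = -5748)
W = 810 (W = -2*(3*(-1) + 3*4)*(-15)*(2 + 1) = -2*(-3 + 12)*(-15)*3 = -2*9*(-15)*3 = -(-270)*3 = -2*(-405) = 810)
(E + o) + W = (14703 - 5748) + 810 = 8955 + 810 = 9765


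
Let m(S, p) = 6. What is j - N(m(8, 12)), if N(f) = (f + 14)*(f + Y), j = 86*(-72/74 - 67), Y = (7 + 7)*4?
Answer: -262170/37 ≈ -7085.7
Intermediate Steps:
Y = 56 (Y = 14*4 = 56)
j = -216290/37 (j = 86*(-72*1/74 - 67) = 86*(-36/37 - 67) = 86*(-2515/37) = -216290/37 ≈ -5845.7)
N(f) = (14 + f)*(56 + f) (N(f) = (f + 14)*(f + 56) = (14 + f)*(56 + f))
j - N(m(8, 12)) = -216290/37 - (784 + 6² + 70*6) = -216290/37 - (784 + 36 + 420) = -216290/37 - 1*1240 = -216290/37 - 1240 = -262170/37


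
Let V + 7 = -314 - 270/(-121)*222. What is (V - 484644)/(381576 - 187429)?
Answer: -58620825/23491787 ≈ -2.4954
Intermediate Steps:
V = 21099/121 (V = -7 + (-314 - 270/(-121)*222) = -7 + (-314 - 270*(-1/121)*222) = -7 + (-314 + (270/121)*222) = -7 + (-314 + 59940/121) = -7 + 21946/121 = 21099/121 ≈ 174.37)
(V - 484644)/(381576 - 187429) = (21099/121 - 484644)/(381576 - 187429) = -58620825/121/194147 = -58620825/121*1/194147 = -58620825/23491787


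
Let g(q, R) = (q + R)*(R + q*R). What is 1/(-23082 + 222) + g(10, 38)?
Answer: 458663039/22860 ≈ 20064.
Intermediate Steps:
g(q, R) = (R + q)*(R + R*q)
1/(-23082 + 222) + g(10, 38) = 1/(-23082 + 222) + 38*(38 + 10 + 10**2 + 38*10) = 1/(-22860) + 38*(38 + 10 + 100 + 380) = -1/22860 + 38*528 = -1/22860 + 20064 = 458663039/22860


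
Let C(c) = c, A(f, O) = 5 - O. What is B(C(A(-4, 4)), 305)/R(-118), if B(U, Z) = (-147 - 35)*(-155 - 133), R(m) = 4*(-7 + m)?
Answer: -13104/125 ≈ -104.83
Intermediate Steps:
R(m) = -28 + 4*m
B(U, Z) = 52416 (B(U, Z) = -182*(-288) = 52416)
B(C(A(-4, 4)), 305)/R(-118) = 52416/(-28 + 4*(-118)) = 52416/(-28 - 472) = 52416/(-500) = 52416*(-1/500) = -13104/125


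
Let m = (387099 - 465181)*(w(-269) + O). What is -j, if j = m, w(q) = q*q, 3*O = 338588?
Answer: 43387903022/3 ≈ 1.4463e+10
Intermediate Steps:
O = 338588/3 (O = (⅓)*338588 = 338588/3 ≈ 1.1286e+5)
w(q) = q²
m = -43387903022/3 (m = (387099 - 465181)*((-269)² + 338588/3) = -78082*(72361 + 338588/3) = -78082*555671/3 = -43387903022/3 ≈ -1.4463e+10)
j = -43387903022/3 ≈ -1.4463e+10
-j = -1*(-43387903022/3) = 43387903022/3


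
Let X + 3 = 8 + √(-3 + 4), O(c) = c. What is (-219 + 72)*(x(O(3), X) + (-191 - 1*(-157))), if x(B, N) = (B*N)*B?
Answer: -2940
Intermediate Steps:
X = 6 (X = -3 + (8 + √(-3 + 4)) = -3 + (8 + √1) = -3 + (8 + 1) = -3 + 9 = 6)
x(B, N) = N*B²
(-219 + 72)*(x(O(3), X) + (-191 - 1*(-157))) = (-219 + 72)*(6*3² + (-191 - 1*(-157))) = -147*(6*9 + (-191 + 157)) = -147*(54 - 34) = -147*20 = -2940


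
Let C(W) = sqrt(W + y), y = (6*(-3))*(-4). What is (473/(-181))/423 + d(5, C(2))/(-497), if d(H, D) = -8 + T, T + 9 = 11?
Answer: 224297/38051811 ≈ 0.0058945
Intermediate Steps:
T = 2 (T = -9 + 11 = 2)
y = 72 (y = -18*(-4) = 72)
C(W) = sqrt(72 + W) (C(W) = sqrt(W + 72) = sqrt(72 + W))
d(H, D) = -6 (d(H, D) = -8 + 2 = -6)
(473/(-181))/423 + d(5, C(2))/(-497) = (473/(-181))/423 - 6/(-497) = (473*(-1/181))*(1/423) - 6*(-1/497) = -473/181*1/423 + 6/497 = -473/76563 + 6/497 = 224297/38051811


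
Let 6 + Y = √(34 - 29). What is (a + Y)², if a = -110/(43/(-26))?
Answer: 6779649/1849 + 5204*√5/43 ≈ 3937.3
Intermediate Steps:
Y = -6 + √5 (Y = -6 + √(34 - 29) = -6 + √5 ≈ -3.7639)
a = 2860/43 (a = -110/(43*(-1/26)) = -110/(-43/26) = -110*(-26/43) = 2860/43 ≈ 66.512)
(a + Y)² = (2860/43 + (-6 + √5))² = (2602/43 + √5)²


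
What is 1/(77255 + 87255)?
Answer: 1/164510 ≈ 6.0787e-6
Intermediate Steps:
1/(77255 + 87255) = 1/164510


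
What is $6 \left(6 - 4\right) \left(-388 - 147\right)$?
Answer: $-6420$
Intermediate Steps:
$6 \left(6 - 4\right) \left(-388 - 147\right) = 6 \cdot 2 \left(-535\right) = 12 \left(-535\right) = -6420$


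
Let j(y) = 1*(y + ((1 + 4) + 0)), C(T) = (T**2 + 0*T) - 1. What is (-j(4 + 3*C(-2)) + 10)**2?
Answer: 64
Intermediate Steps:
C(T) = -1 + T**2 (C(T) = (T**2 + 0) - 1 = T**2 - 1 = -1 + T**2)
j(y) = 5 + y (j(y) = 1*(y + (5 + 0)) = 1*(y + 5) = 1*(5 + y) = 5 + y)
(-j(4 + 3*C(-2)) + 10)**2 = (-(5 + (4 + 3*(-1 + (-2)**2))) + 10)**2 = (-(5 + (4 + 3*(-1 + 4))) + 10)**2 = (-(5 + (4 + 3*3)) + 10)**2 = (-(5 + (4 + 9)) + 10)**2 = (-(5 + 13) + 10)**2 = (-1*18 + 10)**2 = (-18 + 10)**2 = (-8)**2 = 64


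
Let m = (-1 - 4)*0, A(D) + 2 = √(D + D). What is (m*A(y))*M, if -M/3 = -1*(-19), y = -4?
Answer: 0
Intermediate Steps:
M = -57 (M = -(-3)*(-19) = -3*19 = -57)
A(D) = -2 + √2*√D (A(D) = -2 + √(D + D) = -2 + √(2*D) = -2 + √2*√D)
m = 0 (m = -5*0 = 0)
(m*A(y))*M = (0*(-2 + √2*√(-4)))*(-57) = (0*(-2 + √2*(2*I)))*(-57) = (0*(-2 + 2*I*√2))*(-57) = 0*(-57) = 0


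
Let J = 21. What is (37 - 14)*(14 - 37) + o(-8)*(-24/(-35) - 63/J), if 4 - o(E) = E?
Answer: -19487/35 ≈ -556.77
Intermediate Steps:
o(E) = 4 - E
(37 - 14)*(14 - 37) + o(-8)*(-24/(-35) - 63/J) = (37 - 14)*(14 - 37) + (4 - 1*(-8))*(-24/(-35) - 63/21) = 23*(-23) + (4 + 8)*(-24*(-1/35) - 63*1/21) = -529 + 12*(24/35 - 3) = -529 + 12*(-81/35) = -529 - 972/35 = -19487/35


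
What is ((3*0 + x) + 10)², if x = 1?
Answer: 121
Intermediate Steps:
((3*0 + x) + 10)² = ((3*0 + 1) + 10)² = ((0 + 1) + 10)² = (1 + 10)² = 11² = 121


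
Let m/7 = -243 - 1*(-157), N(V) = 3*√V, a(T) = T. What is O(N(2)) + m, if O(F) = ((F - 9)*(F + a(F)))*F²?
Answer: 46 - 972*√2 ≈ -1328.6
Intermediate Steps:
m = -602 (m = 7*(-243 - 1*(-157)) = 7*(-243 + 157) = 7*(-86) = -602)
O(F) = 2*F³*(-9 + F) (O(F) = ((F - 9)*(F + F))*F² = ((-9 + F)*(2*F))*F² = (2*F*(-9 + F))*F² = 2*F³*(-9 + F))
O(N(2)) + m = 2*(3*√2)³*(-9 + 3*√2) - 602 = 2*(54*√2)*(-9 + 3*√2) - 602 = 108*√2*(-9 + 3*√2) - 602 = -602 + 108*√2*(-9 + 3*√2)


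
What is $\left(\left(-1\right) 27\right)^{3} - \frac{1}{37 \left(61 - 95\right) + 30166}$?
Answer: $- \frac{568996165}{28908} \approx -19683.0$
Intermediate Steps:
$\left(\left(-1\right) 27\right)^{3} - \frac{1}{37 \left(61 - 95\right) + 30166} = \left(-27\right)^{3} - \frac{1}{37 \left(-34\right) + 30166} = -19683 - \frac{1}{-1258 + 30166} = -19683 - \frac{1}{28908} = - \frac{568996165}{28908}$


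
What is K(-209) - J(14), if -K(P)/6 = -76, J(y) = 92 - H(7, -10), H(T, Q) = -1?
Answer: 363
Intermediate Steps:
J(y) = 93 (J(y) = 92 - 1*(-1) = 92 + 1 = 93)
K(P) = 456 (K(P) = -6*(-76) = 456)
K(-209) - J(14) = 456 - 1*93 = 456 - 93 = 363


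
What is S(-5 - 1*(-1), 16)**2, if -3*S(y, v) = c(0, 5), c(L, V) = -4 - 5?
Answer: 9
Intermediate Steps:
c(L, V) = -9
S(y, v) = 3 (S(y, v) = -1/3*(-9) = 3)
S(-5 - 1*(-1), 16)**2 = 3**2 = 9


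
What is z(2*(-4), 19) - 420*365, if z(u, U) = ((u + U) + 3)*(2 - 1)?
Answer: -153286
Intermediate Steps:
z(u, U) = 3 + U + u (z(u, U) = ((U + u) + 3)*1 = (3 + U + u)*1 = 3 + U + u)
z(2*(-4), 19) - 420*365 = (3 + 19 + 2*(-4)) - 420*365 = (3 + 19 - 8) - 153300 = 14 - 153300 = -153286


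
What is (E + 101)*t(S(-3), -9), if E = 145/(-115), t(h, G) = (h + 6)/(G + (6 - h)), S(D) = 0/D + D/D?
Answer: -8029/46 ≈ -174.54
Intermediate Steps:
S(D) = 1 (S(D) = 0 + 1 = 1)
t(h, G) = (6 + h)/(6 + G - h)
E = -29/23 (E = 145*(-1/115) = -29/23 ≈ -1.2609)
(E + 101)*t(S(-3), -9) = (-29/23 + 101)*((6 + 1)/(6 - 9 - 1*1)) = 2294*(7/(6 - 9 - 1))/23 = 2294*(7/(-4))/23 = 2294*(-1/4*7)/23 = (2294/23)*(-7/4) = -8029/46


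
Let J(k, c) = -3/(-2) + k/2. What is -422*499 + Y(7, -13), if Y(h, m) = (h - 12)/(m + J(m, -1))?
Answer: -3790399/18 ≈ -2.1058e+5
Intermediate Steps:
J(k, c) = 3/2 + k/2 (J(k, c) = -3*(-1/2) + k*(1/2) = 3/2 + k/2)
Y(h, m) = (-12 + h)/(3/2 + 3*m/2) (Y(h, m) = (h - 12)/(m + (3/2 + m/2)) = (-12 + h)/(3/2 + 3*m/2))
-422*499 + Y(7, -13) = -422*499 + 2*(-12 + 7)/(3*(1 - 13)) = -210578 + (2/3)*(-5)/(-12) = -210578 + (2/3)*(-1/12)*(-5) = -210578 + 5/18 = -3790399/18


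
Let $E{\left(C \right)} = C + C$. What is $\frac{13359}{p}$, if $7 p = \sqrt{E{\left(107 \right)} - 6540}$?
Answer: $- \frac{93513 i \sqrt{6326}}{6326} \approx - 1175.7 i$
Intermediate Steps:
$E{\left(C \right)} = 2 C$
$p = \frac{i \sqrt{6326}}{7}$ ($p = \frac{\sqrt{2 \cdot 107 - 6540}}{7} = \frac{\sqrt{214 - 6540}}{7} = \frac{\sqrt{-6326}}{7} = \frac{i \sqrt{6326}}{7} \approx 11.362 i$)
$\frac{13359}{p} = \frac{13359}{\frac{1}{7} i \sqrt{6326}} = 13359 \left(- \frac{7 i \sqrt{6326}}{6326}\right) = - \frac{93513 i \sqrt{6326}}{6326}$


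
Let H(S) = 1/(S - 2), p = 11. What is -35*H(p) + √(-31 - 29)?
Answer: -35/9 + 2*I*√15 ≈ -3.8889 + 7.746*I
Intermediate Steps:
H(S) = 1/(-2 + S)
-35*H(p) + √(-31 - 29) = -35/(-2 + 11) + √(-31 - 29) = -35/9 + √(-60) = -35*⅑ + 2*I*√15 = -35/9 + 2*I*√15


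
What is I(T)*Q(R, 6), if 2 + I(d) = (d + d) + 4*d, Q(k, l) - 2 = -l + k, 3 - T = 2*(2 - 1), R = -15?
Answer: -76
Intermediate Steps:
T = 1 (T = 3 - 2*(2 - 1) = 3 - 2 = 1)
Q(k, l) = 2 + k - l (Q(k, l) = 2 + (-l + k) = 2 + (k - l) = 2 + k - l)
I(d) = -2 + 6*d (I(d) = -2 + ((d + d) + 4*d) = -2 + (2*d + 4*d) = -2 + 6*d)
I(T)*Q(R, 6) = (-2 + 6*1)*(2 - 15 - 1*6) = (-2 + 6)*(2 - 15 - 6) = 4*(-19) = -76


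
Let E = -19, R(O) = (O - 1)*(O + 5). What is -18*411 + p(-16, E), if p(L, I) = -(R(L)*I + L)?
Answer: -3829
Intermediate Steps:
R(O) = (-1 + O)*(5 + O)
p(L, I) = -L - I*(-5 + L² + 4*L) (p(L, I) = -((-5 + L² + 4*L)*I + L) = -(I*(-5 + L² + 4*L) + L) = -(L + I*(-5 + L² + 4*L)) = -L - I*(-5 + L² + 4*L))
-18*411 + p(-16, E) = -18*411 + (-1*(-16) - 1*(-19)*(-5 + (-16)² + 4*(-16))) = -7398 + (16 - 1*(-19)*(-5 + 256 - 64)) = -7398 + (16 - 1*(-19)*187) = -7398 + (16 + 3553) = -7398 + 3569 = -3829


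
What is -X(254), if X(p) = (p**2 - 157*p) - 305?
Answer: -24333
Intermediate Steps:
X(p) = -305 + p**2 - 157*p
-X(254) = -(-305 + 254**2 - 157*254) = -(-305 + 64516 - 39878) = -1*24333 = -24333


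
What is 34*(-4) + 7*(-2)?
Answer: -150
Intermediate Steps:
34*(-4) + 7*(-2) = -136 - 14 = -150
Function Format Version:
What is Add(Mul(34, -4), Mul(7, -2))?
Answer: -150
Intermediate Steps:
Add(Mul(34, -4), Mul(7, -2)) = Add(-136, -14) = -150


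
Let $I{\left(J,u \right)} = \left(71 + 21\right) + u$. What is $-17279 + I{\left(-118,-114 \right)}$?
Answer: $-17301$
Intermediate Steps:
$I{\left(J,u \right)} = 92 + u$
$-17279 + I{\left(-118,-114 \right)} = -17279 + \left(92 - 114\right) = -17279 - 22 = -17301$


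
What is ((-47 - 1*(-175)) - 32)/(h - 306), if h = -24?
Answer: -16/55 ≈ -0.29091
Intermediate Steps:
((-47 - 1*(-175)) - 32)/(h - 306) = ((-47 - 1*(-175)) - 32)/(-24 - 306) = ((-47 + 175) - 32)/(-330) = (128 - 32)*(-1/330) = 96*(-1/330) = -16/55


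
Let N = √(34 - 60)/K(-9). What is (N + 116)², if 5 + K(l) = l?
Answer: (1624 - I*√26)²/196 ≈ 13456.0 - 84.498*I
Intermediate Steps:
K(l) = -5 + l
N = -I*√26/14 (N = √(34 - 60)/(-5 - 9) = √(-26)/(-14) = (I*√26)*(-1/14) = -I*√26/14 ≈ -0.36422*I)
(N + 116)² = (-I*√26/14 + 116)² = (116 - I*√26/14)²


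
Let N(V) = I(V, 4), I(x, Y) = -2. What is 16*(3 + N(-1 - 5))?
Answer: 16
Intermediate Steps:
N(V) = -2
16*(3 + N(-1 - 5)) = 16*(3 - 2) = 16*1 = 16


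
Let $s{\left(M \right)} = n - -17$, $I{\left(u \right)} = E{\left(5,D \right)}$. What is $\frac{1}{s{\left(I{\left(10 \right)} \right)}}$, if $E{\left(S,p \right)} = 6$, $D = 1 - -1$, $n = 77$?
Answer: $\frac{1}{94} \approx 0.010638$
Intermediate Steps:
$D = 2$ ($D = 1 + 1 = 2$)
$I{\left(u \right)} = 6$
$s{\left(M \right)} = 94$ ($s{\left(M \right)} = 77 - -17 = 77 + 17 = 94$)
$\frac{1}{s{\left(I{\left(10 \right)} \right)}} = \frac{1}{94}$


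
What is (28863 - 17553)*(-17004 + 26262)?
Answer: 104707980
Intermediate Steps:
(28863 - 17553)*(-17004 + 26262) = 11310*9258 = 104707980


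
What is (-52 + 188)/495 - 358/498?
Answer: -18247/41085 ≈ -0.44413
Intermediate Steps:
(-52 + 188)/495 - 358/498 = 136*(1/495) - 358*1/498 = 136/495 - 179/249 = -18247/41085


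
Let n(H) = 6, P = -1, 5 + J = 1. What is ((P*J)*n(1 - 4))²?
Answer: 576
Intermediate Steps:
J = -4 (J = -5 + 1 = -4)
((P*J)*n(1 - 4))² = (-1*(-4)*6)² = (4*6)² = 24² = 576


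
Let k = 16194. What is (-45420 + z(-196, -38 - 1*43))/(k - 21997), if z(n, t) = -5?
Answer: 45425/5803 ≈ 7.8279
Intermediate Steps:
(-45420 + z(-196, -38 - 1*43))/(k - 21997) = (-45420 - 5)/(16194 - 21997) = -45425/(-5803) = -45425*(-1/5803) = 45425/5803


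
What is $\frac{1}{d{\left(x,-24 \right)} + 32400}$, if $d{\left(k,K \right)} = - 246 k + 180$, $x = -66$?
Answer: $\frac{1}{48816} \approx 2.0485 \cdot 10^{-5}$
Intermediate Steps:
$d{\left(k,K \right)} = 180 - 246 k$
$\frac{1}{d{\left(x,-24 \right)} + 32400} = \frac{1}{\left(180 - -16236\right) + 32400} = \frac{1}{\left(180 + 16236\right) + 32400} = \frac{1}{16416 + 32400} = \frac{1}{48816}$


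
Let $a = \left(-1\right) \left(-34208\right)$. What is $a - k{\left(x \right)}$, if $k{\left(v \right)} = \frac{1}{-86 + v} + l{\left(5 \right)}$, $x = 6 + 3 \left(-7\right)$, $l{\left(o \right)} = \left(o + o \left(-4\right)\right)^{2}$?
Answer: $\frac{3432284}{101} \approx 33983.0$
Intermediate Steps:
$a = 34208$
$l{\left(o \right)} = 9 o^{2}$ ($l{\left(o \right)} = \left(o - 4 o\right)^{2} = \left(- 3 o\right)^{2} = 9 o^{2}$)
$x = -15$ ($x = 6 - 21 = -15$)
$k{\left(v \right)} = 225 + \frac{1}{-86 + v}$ ($k{\left(v \right)} = \frac{1}{-86 + v} + 9 \cdot 5^{2} = \frac{1}{-86 + v} + 9 \cdot 25 = \frac{1}{-86 + v} + 225 = 225 + \frac{1}{-86 + v}$)
$a - k{\left(x \right)} = 34208 - \frac{-19349 + 225 \left(-15\right)}{-86 - 15} = 34208 - \frac{-19349 - 3375}{-101} = 34208 - \left(- \frac{1}{101}\right) \left(-22724\right) = 34208 - \frac{22724}{101} = \frac{3432284}{101}$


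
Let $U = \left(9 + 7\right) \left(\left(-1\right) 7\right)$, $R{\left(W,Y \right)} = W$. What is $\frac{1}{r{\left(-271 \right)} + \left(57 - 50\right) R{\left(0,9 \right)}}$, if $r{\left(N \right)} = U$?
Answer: $- \frac{1}{112} \approx -0.0089286$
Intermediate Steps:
$U = -112$ ($U = 16 \left(-7\right) = -112$)
$r{\left(N \right)} = -112$
$\frac{1}{r{\left(-271 \right)} + \left(57 - 50\right) R{\left(0,9 \right)}} = \frac{1}{-112 + \left(57 - 50\right) 0} = \frac{1}{-112 + 7 \cdot 0} = \frac{1}{-112 + 0} = \frac{1}{-112} = - \frac{1}{112}$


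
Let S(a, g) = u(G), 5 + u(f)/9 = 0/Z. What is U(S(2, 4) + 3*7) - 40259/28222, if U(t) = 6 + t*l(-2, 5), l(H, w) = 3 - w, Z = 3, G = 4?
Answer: 1483729/28222 ≈ 52.573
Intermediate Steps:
u(f) = -45 (u(f) = -45 + 9*(0/3) = -45 + 9*(0*(1/3)) = -45 + 9*0 = -45 + 0 = -45)
S(a, g) = -45
U(t) = 6 - 2*t (U(t) = 6 + t*(3 - 1*5) = 6 + t*(3 - 5) = 6 + t*(-2) = 6 - 2*t)
U(S(2, 4) + 3*7) - 40259/28222 = (6 - 2*(-45 + 3*7)) - 40259/28222 = (6 - 2*(-45 + 21)) - 40259*1/28222 = (6 - 2*(-24)) - 40259/28222 = (6 + 48) - 40259/28222 = 54 - 40259/28222 = 1483729/28222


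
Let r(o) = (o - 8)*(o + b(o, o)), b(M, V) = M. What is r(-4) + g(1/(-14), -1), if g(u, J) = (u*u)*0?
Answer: 96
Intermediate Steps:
r(o) = 2*o*(-8 + o) (r(o) = (o - 8)*(o + o) = (-8 + o)*(2*o) = 2*o*(-8 + o))
g(u, J) = 0 (g(u, J) = u²*0 = 0)
r(-4) + g(1/(-14), -1) = 2*(-4)*(-8 - 4) + 0 = 2*(-4)*(-12) + 0 = 96 + 0 = 96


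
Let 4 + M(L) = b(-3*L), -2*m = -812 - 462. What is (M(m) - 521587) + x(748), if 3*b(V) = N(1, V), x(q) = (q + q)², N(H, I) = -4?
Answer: 5149271/3 ≈ 1.7164e+6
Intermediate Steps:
x(q) = 4*q² (x(q) = (2*q)² = 4*q²)
b(V) = -4/3 (b(V) = (⅓)*(-4) = -4/3)
m = 637 (m = -(-812 - 462)/2 = -½*(-1274) = 637)
M(L) = -16/3 (M(L) = -4 - 4/3 = -16/3)
(M(m) - 521587) + x(748) = (-16/3 - 521587) + 4*748² = -1564777/3 + 4*559504 = -1564777/3 + 2238016 = 5149271/3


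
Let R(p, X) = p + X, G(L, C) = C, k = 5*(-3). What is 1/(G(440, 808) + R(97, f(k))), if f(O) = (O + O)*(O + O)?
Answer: 1/1805 ≈ 0.00055402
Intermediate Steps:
k = -15
f(O) = 4*O² (f(O) = (2*O)*(2*O) = 4*O²)
R(p, X) = X + p
1/(G(440, 808) + R(97, f(k))) = 1/(808 + (4*(-15)² + 97)) = 1/(808 + (4*225 + 97)) = 1/(808 + (900 + 97)) = 1/(808 + 997) = 1/1805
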